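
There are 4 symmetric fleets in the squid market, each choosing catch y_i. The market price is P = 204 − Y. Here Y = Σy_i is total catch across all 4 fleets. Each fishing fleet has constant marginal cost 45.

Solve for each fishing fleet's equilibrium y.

A representative fishing fleet's profit is π_i = y_i(204 − Y) − 45y_i, with Y = y_i + Σ_{j≠i} y_j.
First-order condition: 159 − 2y_i − Σ_{j≠i} y_j = 0.
In a symmetric equilibrium every fishing fleet chooses the same y, so Σ_{j≠i} y_j = 3y. The condition becomes 159 − 5y = 0, giving y = 159/5 = 31.8.

31.8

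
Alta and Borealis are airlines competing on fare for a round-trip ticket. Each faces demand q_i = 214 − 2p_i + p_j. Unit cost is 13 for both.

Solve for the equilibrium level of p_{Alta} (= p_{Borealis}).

Alta's profit: π = (p_{Alta} − 13)(214 − 2p_{Alta} + p_{Borealis}).
∂π/∂p_{Alta} = 240 − 4p_{Alta} + p_{Borealis} = 0 ⇒ p_{Alta} = 60 + 0.25p_{Borealis}.
By symmetry p_{Borealis} = p_{Alta}; substituting into the reaction function, 0.75p_{Alta} = 60 and p_{Alta} = 80.

80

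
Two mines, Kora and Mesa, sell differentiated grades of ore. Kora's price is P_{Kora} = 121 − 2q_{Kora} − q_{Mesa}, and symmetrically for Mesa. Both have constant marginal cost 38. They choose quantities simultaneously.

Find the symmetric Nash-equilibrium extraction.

Mine Kora's profit: π = q_{Kora}(121 − 2q_{Kora} − q_{Mesa}) − 38q_{Kora}.
∂π/∂q_{Kora} = 83 − 4q_{Kora} − q_{Mesa} = 0 ⇒ q_{Kora} = 20.75 − 0.25q_{Mesa}.
The game is symmetric, so in equilibrium q_{Mesa} = q_{Kora}: the reaction function gives 1.25q_{Kora} = 20.75, hence q_{Kora} = 16.6.

16.6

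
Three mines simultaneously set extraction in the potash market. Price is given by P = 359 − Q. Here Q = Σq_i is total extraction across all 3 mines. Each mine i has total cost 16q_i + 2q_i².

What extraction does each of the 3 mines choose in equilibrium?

42.875

A representative mine's profit is π_i = q_i(359 − Q) − 16q_i − 2q_i², with Q = q_i + Σ_{j≠i} q_j.
First-order condition: 343 − 6q_i − Σ_{j≠i} q_j = 0.
Imposing symmetry (q_j = q for all j) turns Σ_{j≠i} q_j into 2q, so 343 = 8q and q = 42.875.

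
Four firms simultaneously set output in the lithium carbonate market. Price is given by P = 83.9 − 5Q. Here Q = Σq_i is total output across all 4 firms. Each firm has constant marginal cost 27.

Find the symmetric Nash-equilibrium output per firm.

2.276

A representative firm's profit is π_i = q_i(83.9 − 5Q) − 27q_i, with Q = q_i + Σ_{j≠i} q_j.
First-order condition: 56.9 − 10q_i − 5Σ_{j≠i} q_j = 0.
Imposing symmetry (q_j = q for all j) turns Σ_{j≠i} q_j into 3q, so 56.9 = 25q and q = 2.276.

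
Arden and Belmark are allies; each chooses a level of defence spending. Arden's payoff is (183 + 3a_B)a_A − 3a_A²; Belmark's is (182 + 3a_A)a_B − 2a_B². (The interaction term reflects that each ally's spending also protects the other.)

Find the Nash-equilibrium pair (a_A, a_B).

85.2, 109.4

Expanding Arden's payoff: 183a_A + 3a_Ba_A − 3a_A².
∂π/∂a_A = 183 + 3a_B − 6a_A = 0, so a_A = 30.5 + 0.5a_B.
Likewise for Belmark: a_B = 45.5 + 0.75a_A.
Substituting the second reaction function into the first: a_A = 30.5 + 0.5(45.5 + 0.75a_A), which gives 0.625a_A = 53.25 ⇒ a_A = 85.2.
Then a_B = 45.5 + 0.75·85.2 = 109.4.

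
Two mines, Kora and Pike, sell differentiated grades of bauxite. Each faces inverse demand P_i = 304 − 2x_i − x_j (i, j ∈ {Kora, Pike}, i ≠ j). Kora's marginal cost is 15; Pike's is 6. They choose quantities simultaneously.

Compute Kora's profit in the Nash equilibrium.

Mine Kora's profit: π = x_{Kora}(304 − 2x_{Kora} − x_{Pike}) − 15x_{Kora}.
∂π/∂x_{Kora} = 289 − 4x_{Kora} − x_{Pike} = 0 ⇒ x_{Kora} = 72.25 − 0.25x_{Pike}.
Similarly x_{Pike} = 74.5 − 0.25x_{Kora}.
Plugging x_{Pike} into Kora's best response: x_{Kora} = 72.25 − 0.25(74.5 − 0.25x_{Kora}) ⇒ 0.9375x_{Kora} = 53.625, so x_{Kora} = 57.2.
Then x_{Pike} = 74.5 − 0.25·57.2 = 60.2.
P_{Kora} = 304 − 2·57.2 − 60.2 = 129.4.
Profit = (129.4 − 15)·57.2 = 6543.68.

6543.68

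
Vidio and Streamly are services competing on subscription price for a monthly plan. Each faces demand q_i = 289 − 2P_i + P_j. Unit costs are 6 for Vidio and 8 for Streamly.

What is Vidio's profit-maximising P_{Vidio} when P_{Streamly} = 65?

91.5

Vidio's profit: π = (P_{Vidio} − 6)(289 − 2P_{Vidio} + P_{Streamly}).
∂π/∂P_{Vidio} = 301 − 4P_{Vidio} + P_{Streamly} = 0 ⇒ P_{Vidio} = 75.25 + 0.25P_{Streamly}.
At P_{Streamly} = 65: P_{Vidio} = 75.25 + 0.25·65 = 91.5.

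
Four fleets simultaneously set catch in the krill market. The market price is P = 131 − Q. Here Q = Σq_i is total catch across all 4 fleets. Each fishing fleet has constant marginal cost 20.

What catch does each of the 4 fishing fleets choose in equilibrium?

A representative fishing fleet's profit is π_i = q_i(131 − Q) − 20q_i, with Q = q_i + Σ_{j≠i} q_j.
First-order condition: 111 − 2q_i − Σ_{j≠i} q_j = 0.
In a symmetric equilibrium every fishing fleet chooses the same q, so Σ_{j≠i} q_j = 3q. The condition becomes 111 − 5q = 0, giving q = 111/5 = 22.2.

22.2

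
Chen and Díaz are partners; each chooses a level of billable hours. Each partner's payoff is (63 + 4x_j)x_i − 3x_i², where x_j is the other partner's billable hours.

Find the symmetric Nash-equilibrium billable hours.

Chen's payoff is (63 + 4x_D)x_C − 3x_C².
∂π/∂x_C = 63 + 4x_D − 6x_C = 0, so x_C = 10.5 + (2/3)x_D.
By symmetry x_D = x_C; substituting into the reaction function, (1/3)x_C = 10.5 and x_C = 31.5.

31.5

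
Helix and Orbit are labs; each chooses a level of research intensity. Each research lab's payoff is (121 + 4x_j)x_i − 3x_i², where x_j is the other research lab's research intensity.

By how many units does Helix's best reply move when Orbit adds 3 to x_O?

Helix's payoff is (121 + 4x_O)x_H − 3x_H².
∂π/∂x_H = 121 + 4x_O − 6x_H = 0, so x_H = 121/6 + (2/3)x_O.
The reaction-function slope is 2/3, so a 3-unit rise in x_O moves x_H by 2/3 × 3 = 2. Helix's best response rises — the actions are strategic complements.

2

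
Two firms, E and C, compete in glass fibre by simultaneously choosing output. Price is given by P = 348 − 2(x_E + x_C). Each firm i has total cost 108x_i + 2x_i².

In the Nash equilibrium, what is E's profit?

2304

Firm E's profit: π = x_E(348 − 2(x_E + x_C)) − 108x_E − 2x_E².
∂π/∂x_E = 240 − 8x_E − 2x_C = 0, so x_E = 30 − 0.25x_C.
By symmetry x_C = x_E; substituting into the reaction function, 1.25x_E = 30 and x_E = 24.
Price P = 348 − 2·48 = 252.
E's profit: (252 − 108)·24 − 2(24)² = 2304.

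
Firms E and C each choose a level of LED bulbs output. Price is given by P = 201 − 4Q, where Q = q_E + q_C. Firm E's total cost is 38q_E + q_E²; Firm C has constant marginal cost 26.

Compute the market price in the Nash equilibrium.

94.625

Firm E's profit: π = q_E(201 − 4(q_E + q_C)) − 38q_E − q_E².
∂π/∂q_E = 163 − 10q_E − 4q_C = 0, so q_E = 16.3 − 0.4q_C.
For C: ∂π/∂q_C = 175 − 8q_C − 4q_E = 0 ⇒ q_C = 21.875 − 0.5q_E.
Plugging q_C into E's best response: q_E = 16.3 − 0.4(21.875 − 0.5q_E) ⇒ 0.8q_E = 7.55, so q_E = 9.4375.
Then q_C = 21.875 − 0.5·9.4375 = 549/32.
Equilibrium price: P = 201 − 4·(851/32) = 94.625.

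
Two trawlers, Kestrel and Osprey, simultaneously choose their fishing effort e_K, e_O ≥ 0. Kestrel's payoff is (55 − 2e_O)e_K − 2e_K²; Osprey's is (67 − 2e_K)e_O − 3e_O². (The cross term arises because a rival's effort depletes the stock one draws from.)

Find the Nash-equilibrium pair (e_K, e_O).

Expanding Kestrel's payoff: 55e_K − 2e_Oe_K − 2e_K².
∂π/∂e_K = 55 − 2e_O − 4e_K = 0, so e_K = 13.75 − 0.5e_O.
Likewise for Osprey: e_O = 67/6 − (1/3)e_K.
Solving the two reaction functions simultaneously: (1 − (−0.5)(−1/3))e_K = 13.75 − 0.5·(67/6), so (5/6)e_K = 49/6 and e_K = 9.8.
Then e_O = 67/6 − (1/3)·9.8 = 7.9.

9.8, 7.9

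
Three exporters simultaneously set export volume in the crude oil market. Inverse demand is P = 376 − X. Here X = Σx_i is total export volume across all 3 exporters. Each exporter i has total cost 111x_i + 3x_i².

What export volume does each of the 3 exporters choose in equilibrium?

A representative exporter's profit is π_i = x_i(376 − X) − 111x_i − 3x_i², with X = x_i + Σ_{j≠i} x_j.
First-order condition: 265 − 8x_i − Σ_{j≠i} x_j = 0.
In a symmetric equilibrium every exporter chooses the same x, so Σ_{j≠i} x_j = 2x. The condition becomes 265 − 10x = 0, giving x = 265/10 = 26.5.

26.5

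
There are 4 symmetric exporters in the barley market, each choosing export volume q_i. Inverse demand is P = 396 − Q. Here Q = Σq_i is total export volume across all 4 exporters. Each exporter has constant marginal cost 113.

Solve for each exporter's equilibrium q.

A representative exporter's profit is π_i = q_i(396 − Q) − 113q_i, with Q = q_i + Σ_{j≠i} q_j.
First-order condition: 283 − 2q_i − Σ_{j≠i} q_j = 0.
In a symmetric equilibrium every exporter chooses the same q, so Σ_{j≠i} q_j = 3q. The condition becomes 283 − 5q = 0, giving q = 283/5 = 56.6.

56.6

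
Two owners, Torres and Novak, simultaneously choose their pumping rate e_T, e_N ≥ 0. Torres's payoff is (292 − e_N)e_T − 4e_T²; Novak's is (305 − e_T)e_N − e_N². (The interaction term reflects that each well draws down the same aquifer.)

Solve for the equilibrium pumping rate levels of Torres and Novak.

18.6, 143.2

Expanding Torres's payoff: 292e_T − e_Ne_T − 4e_T².
∂π/∂e_T = 292 − e_N − 8e_T = 0, so e_T = 36.5 − 0.125e_N.
Likewise for Novak: e_N = 152.5 − 0.5e_T.
Solving the two reaction functions simultaneously: (1 − (−0.125)(−0.5))e_T = 36.5 − 0.125·152.5, so 0.9375e_T = 17.4375 and e_T = 18.6.
Then e_N = 152.5 − 0.5·18.6 = 143.2.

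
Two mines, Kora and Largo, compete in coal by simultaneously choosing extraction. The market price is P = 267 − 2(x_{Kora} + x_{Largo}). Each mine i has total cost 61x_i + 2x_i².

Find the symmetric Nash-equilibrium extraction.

Mine Kora's profit: π = x_{Kora}(267 − 2(x_{Kora} + x_{Largo})) − 61x_{Kora} − 2x_{Kora}².
∂π/∂x_{Kora} = 206 − 8x_{Kora} − 2x_{Largo} = 0, so x_{Kora} = 25.75 − 0.25x_{Largo}.
Setting x_{Kora} = x_{Largo} in the reaction function: x_{Kora} = 25.75 − 0.25x_{Kora}, so x_{Kora} = 25.75 / 1.25 = 20.6.

20.6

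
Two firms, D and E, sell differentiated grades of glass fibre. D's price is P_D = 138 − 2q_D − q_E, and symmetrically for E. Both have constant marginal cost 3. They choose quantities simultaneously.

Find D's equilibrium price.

Firm D's profit: π = q_D(138 − 2q_D − q_E) − 3q_D.
∂π/∂q_D = 135 − 4q_D − q_E = 0 ⇒ q_D = 33.75 − 0.25q_E.
The game is symmetric, so in equilibrium q_E = q_D: the reaction function gives 1.25q_D = 33.75, hence q_D = 27.
P_D = 138 − 2·27 − 27 = 57.

57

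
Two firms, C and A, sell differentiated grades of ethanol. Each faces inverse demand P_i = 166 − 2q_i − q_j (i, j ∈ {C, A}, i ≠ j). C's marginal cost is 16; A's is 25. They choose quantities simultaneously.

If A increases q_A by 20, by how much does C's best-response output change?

-5

Firm C's profit: π = q_C(166 − 2q_C − q_A) − 16q_C.
∂π/∂q_C = 150 − 4q_C − q_A = 0 ⇒ q_C = 37.5 − 0.25q_A.
The reaction-function slope is −0.25, so a 20-unit rise in q_A moves q_C by −0.25 × 20 = −5. C's best response falls — the actions are strategic substitutes.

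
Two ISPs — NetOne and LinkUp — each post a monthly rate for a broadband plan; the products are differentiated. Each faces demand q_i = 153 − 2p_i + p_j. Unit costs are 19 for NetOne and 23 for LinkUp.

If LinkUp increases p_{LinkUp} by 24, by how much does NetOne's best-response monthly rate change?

6

NetOne's profit: π = (p_{NetOne} − 19)(153 − 2p_{NetOne} + p_{LinkUp}).
∂π/∂p_{NetOne} = 191 − 4p_{NetOne} + p_{LinkUp} = 0 ⇒ p_{NetOne} = 47.75 + 0.25p_{LinkUp}.
The reaction-function slope is 0.25, so a 24-unit rise in p_{LinkUp} moves p_{NetOne} by 0.25 × 24 = 6. NetOne's best response rises — the actions are strategic complements.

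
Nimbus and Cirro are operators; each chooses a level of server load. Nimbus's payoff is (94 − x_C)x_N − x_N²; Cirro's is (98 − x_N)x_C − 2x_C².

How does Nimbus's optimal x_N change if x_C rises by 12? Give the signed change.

Expanding Nimbus's payoff: 94x_N − x_Cx_N − x_N².
∂π/∂x_N = 94 − x_C − 2x_N = 0, so x_N = 47 − 0.5x_C.
The reaction-function slope is −0.5, so a 12-unit rise in x_C moves x_N by −0.5 × 12 = −6. Nimbus's best response falls — the actions are strategic substitutes.

-6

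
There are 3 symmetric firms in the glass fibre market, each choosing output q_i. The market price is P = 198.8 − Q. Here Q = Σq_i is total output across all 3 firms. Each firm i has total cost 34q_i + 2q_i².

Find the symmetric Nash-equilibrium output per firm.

20.6

A representative firm's profit is π_i = q_i(198.8 − Q) − 34q_i − 2q_i², with Q = q_i + Σ_{j≠i} q_j.
First-order condition: 164.8 − 6q_i − Σ_{j≠i} q_j = 0.
With identical firms, set every q_j = q: then 164.8 − 6q − 2q = 0, i.e. q = 164.8/8 = 20.6.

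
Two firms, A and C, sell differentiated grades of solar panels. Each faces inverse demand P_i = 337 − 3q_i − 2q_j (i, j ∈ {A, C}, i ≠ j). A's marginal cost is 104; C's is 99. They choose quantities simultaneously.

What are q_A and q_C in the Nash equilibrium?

Firm A's profit: π = q_A(337 − 3q_A − 2q_C) − 104q_A.
∂π/∂q_A = 233 − 6q_A − 2q_C = 0 ⇒ q_A = 233/6 − (1/3)q_C.
Similarly q_C = 119/3 − (1/3)q_A.
Solving the two reaction functions simultaneously: (1 − (−1/3)(−1/3))q_A = 233/6 − (1/3)·(119/3), so (8/9)q_A = 461/18 and q_A = 28.8125.
Then q_C = 119/3 − (1/3)·28.8125 = 30.0625.

28.8125, 30.0625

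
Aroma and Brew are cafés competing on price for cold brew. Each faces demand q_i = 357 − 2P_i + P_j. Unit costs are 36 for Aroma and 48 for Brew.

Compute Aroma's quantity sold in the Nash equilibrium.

217.2

Aroma's profit: π = (P_{Aroma} − 36)(357 − 2P_{Aroma} + P_{Brew}).
∂π/∂P_{Aroma} = 429 − 4P_{Aroma} + P_{Brew} = 0 ⇒ P_{Aroma} = 107.25 + 0.25P_{Brew}.
Similarly P_{Brew} = 113.25 + 0.25P_{Aroma}.
Plugging P_{Brew} into Aroma's best response: P_{Aroma} = 107.25 + 0.25(113.25 + 0.25P_{Aroma}) ⇒ 0.9375P_{Aroma} = 135.5625, so P_{Aroma} = 144.6.
Then P_{Brew} = 113.25 + 0.25·144.6 = 149.4.
q_{Aroma} = 357 − 2·144.6 + 149.4 = 217.2.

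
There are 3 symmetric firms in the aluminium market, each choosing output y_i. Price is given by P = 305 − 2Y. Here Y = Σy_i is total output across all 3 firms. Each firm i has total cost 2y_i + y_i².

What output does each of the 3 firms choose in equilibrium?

A representative firm's profit is π_i = y_i(305 − 2Y) − 2y_i − y_i², with Y = y_i + Σ_{j≠i} y_j.
First-order condition: 303 − 6y_i − 2Σ_{j≠i} y_j = 0.
With identical firms, set every y_j = y: then 303 − 6y − 4y = 0, i.e. y = 303/10 = 30.3.

30.3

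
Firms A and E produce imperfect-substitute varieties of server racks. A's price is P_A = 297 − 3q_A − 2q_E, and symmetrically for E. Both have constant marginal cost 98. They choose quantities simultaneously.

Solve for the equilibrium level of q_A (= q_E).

Firm A's profit: π = q_A(297 − 3q_A − 2q_E) − 98q_A.
∂π/∂q_A = 199 − 6q_A − 2q_E = 0 ⇒ q_A = 199/6 − (1/3)q_E.
Setting q_A = q_E in the reaction function: q_A = 199/6 − (1/3)q_A, so q_A = (199/6) / (4/3) = 24.875.

24.875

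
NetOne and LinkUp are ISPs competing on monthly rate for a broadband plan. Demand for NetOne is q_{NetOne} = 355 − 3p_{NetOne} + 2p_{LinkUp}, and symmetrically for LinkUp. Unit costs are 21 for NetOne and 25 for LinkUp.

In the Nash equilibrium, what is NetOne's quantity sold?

NetOne's profit: π = (p_{NetOne} − 21)(355 − 3p_{NetOne} + 2p_{LinkUp}).
∂π/∂p_{NetOne} = 418 − 6p_{NetOne} + 2p_{LinkUp} = 0 ⇒ p_{NetOne} = 209/3 + (1/3)p_{LinkUp}.
Similarly p_{LinkUp} = 215/3 + (1/3)p_{NetOne}.
Plugging p_{LinkUp} into NetOne's best response: p_{NetOne} = 209/3 + (1/3)(215/3 + (1/3)p_{NetOne}) ⇒ (8/9)p_{NetOne} = 842/9, so p_{NetOne} = 105.25.
Then p_{LinkUp} = 215/3 + (1/3)·105.25 = 106.75.
q_{NetOne} = 355 − 3·105.25 + 2·106.75 = 252.75.

252.75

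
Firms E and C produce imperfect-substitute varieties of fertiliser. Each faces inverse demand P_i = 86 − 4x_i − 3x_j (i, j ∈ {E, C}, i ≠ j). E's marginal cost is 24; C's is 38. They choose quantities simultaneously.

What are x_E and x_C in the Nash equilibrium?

6.4, 3.6

Firm E's profit: π = x_E(86 − 4x_E − 3x_C) − 24x_E.
∂π/∂x_E = 62 − 8x_E − 3x_C = 0 ⇒ x_E = 7.75 − 0.375x_C.
Similarly x_C = 6 − 0.375x_E.
Solving the two reaction functions simultaneously: (1 − (−0.375)(−0.375))x_E = 7.75 − 0.375·6, so (55/64)x_E = 5.5 and x_E = 6.4.
Then x_C = 6 − 0.375·6.4 = 3.6.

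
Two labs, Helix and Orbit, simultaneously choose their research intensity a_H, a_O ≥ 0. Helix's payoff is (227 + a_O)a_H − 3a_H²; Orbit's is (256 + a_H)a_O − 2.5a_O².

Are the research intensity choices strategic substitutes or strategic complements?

strategic complements

Expanding Helix's payoff: 227a_H + a_Oa_H − 3a_H².
∂π/∂a_H = 227 + a_O − 6a_H = 0, so a_H = 227/6 + (1/6)a_O.
The best-response slope da_H/da_O = 1/6 > 0: the reaction function is upward-sloping, so the choices are strategic complements.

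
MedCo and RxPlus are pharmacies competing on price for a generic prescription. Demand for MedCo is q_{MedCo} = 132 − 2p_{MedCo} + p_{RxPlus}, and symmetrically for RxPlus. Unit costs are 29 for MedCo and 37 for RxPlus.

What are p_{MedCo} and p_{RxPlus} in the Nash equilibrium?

MedCo's profit: π = (p_{MedCo} − 29)(132 − 2p_{MedCo} + p_{RxPlus}).
∂π/∂p_{MedCo} = 190 − 4p_{MedCo} + p_{RxPlus} = 0 ⇒ p_{MedCo} = 47.5 + 0.25p_{RxPlus}.
Similarly p_{RxPlus} = 51.5 + 0.25p_{MedCo}.
Solving the two reaction functions simultaneously: (1 − (0.25)(0.25))p_{MedCo} = 47.5 + 0.25·51.5, so 0.9375p_{MedCo} = 60.375 and p_{MedCo} = 64.4.
Then p_{RxPlus} = 51.5 + 0.25·64.4 = 67.6.

64.4, 67.6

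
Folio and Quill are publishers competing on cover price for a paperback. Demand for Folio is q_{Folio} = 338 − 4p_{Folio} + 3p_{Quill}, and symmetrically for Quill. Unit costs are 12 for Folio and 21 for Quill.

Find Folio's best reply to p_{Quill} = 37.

62.125

Folio's profit: π = (p_{Folio} − 12)(338 − 4p_{Folio} + 3p_{Quill}).
∂π/∂p_{Folio} = 386 − 8p_{Folio} + 3p_{Quill} = 0 ⇒ p_{Folio} = 48.25 + 0.375p_{Quill}.
At p_{Quill} = 37: p_{Folio} = 48.25 + 0.375·37 = 62.125.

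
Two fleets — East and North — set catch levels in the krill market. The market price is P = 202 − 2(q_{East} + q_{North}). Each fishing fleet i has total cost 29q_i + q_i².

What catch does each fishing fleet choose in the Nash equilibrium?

21.625

Fishing fleet East's profit: π = q_{East}(202 − 2(q_{East} + q_{North})) − 29q_{East} − q_{East}².
∂π/∂q_{East} = 173 − 6q_{East} − 2q_{North} = 0, so q_{East} = 173/6 − (1/3)q_{North}.
The game is symmetric, so in equilibrium q_{North} = q_{East}: the reaction function gives (4/3)q_{East} = 173/6, hence q_{East} = 21.625.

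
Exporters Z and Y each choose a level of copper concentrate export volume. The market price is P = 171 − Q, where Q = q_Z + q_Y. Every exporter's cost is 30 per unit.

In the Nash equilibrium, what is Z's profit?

2209

Exporter Z's profit: π = q_Z(171 − (q_Z + q_Y)) − 30q_Z.
∂π/∂q_Z = 141 − 2q_Z − q_Y = 0, so q_Z = 70.5 − 0.5q_Y.
Setting q_Z = q_Y in the reaction function: q_Z = 70.5 − 0.5q_Z, so q_Z = 70.5 / 1.5 = 47.
Price P = 171 − 94 = 77.
Z's profit: (77 − 30)·47 = 2209.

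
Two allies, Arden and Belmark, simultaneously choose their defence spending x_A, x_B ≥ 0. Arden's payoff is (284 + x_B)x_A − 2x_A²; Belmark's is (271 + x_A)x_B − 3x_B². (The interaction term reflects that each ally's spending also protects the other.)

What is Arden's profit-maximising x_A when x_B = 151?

108.75

Expanding Arden's payoff: 284x_A + x_Bx_A − 2x_A².
∂π/∂x_A = 284 + x_B − 4x_A = 0, so x_A = 71 + 0.25x_B.
At x_B = 151: x_A = 71 + 0.25·151 = 108.75.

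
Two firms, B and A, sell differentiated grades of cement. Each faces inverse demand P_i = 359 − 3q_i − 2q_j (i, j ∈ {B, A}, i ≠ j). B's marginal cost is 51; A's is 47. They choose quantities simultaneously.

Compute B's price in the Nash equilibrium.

165.75

Firm B's profit: π = q_B(359 − 3q_B − 2q_A) − 51q_B.
∂π/∂q_B = 308 − 6q_B − 2q_A = 0 ⇒ q_B = 154/3 − (1/3)q_A.
Similarly q_A = 52 − (1/3)q_B.
Solving the two reaction functions simultaneously: (1 − (−1/3)(−1/3))q_B = 154/3 − (1/3)·52, so (8/9)q_B = 34 and q_B = 38.25.
Then q_A = 52 − (1/3)·38.25 = 39.25.
P_B = 359 − 3·38.25 − 2·39.25 = 165.75.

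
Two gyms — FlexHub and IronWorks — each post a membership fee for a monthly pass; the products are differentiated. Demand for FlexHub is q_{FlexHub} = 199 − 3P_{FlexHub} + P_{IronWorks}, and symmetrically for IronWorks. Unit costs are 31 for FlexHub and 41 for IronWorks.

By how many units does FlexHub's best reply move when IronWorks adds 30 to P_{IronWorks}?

FlexHub's profit: π = (P_{FlexHub} − 31)(199 − 3P_{FlexHub} + P_{IronWorks}).
∂π/∂P_{FlexHub} = 292 − 6P_{FlexHub} + P_{IronWorks} = 0 ⇒ P_{FlexHub} = 146/3 + (1/6)P_{IronWorks}.
The reaction-function slope is 1/6, so a 30-unit rise in P_{IronWorks} moves P_{FlexHub} by 1/6 × 30 = 5. FlexHub's best response rises — the actions are strategic complements.

5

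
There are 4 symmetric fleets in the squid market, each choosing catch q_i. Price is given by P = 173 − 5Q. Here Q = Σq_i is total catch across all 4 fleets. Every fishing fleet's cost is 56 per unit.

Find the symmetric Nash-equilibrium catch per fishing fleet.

4.68

A representative fishing fleet's profit is π_i = q_i(173 − 5Q) − 56q_i, with Q = q_i + Σ_{j≠i} q_j.
First-order condition: 117 − 10q_i − 5Σ_{j≠i} q_j = 0.
Imposing symmetry (q_j = q for all j) turns Σ_{j≠i} q_j into 3q, so 117 = 25q and q = 4.68.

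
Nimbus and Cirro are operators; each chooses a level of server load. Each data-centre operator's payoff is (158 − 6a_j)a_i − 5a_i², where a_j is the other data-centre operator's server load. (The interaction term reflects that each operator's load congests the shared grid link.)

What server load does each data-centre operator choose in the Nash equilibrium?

Nimbus's payoff is (158 − 6a_C)a_N − 5a_N².
∂π/∂a_N = 158 − 6a_C − 10a_N = 0, so a_N = 15.8 − 0.6a_C.
Setting a_N = a_C in the reaction function: a_N = 15.8 − 0.6a_N, so a_N = 15.8 / 1.6 = 9.875.

9.875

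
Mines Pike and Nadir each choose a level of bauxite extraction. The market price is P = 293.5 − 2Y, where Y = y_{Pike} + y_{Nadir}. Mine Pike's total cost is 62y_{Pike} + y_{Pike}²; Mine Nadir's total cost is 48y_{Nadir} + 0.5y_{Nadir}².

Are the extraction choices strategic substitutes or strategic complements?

strategic substitutes

Mine Pike's profit: π = y_{Pike}(293.5 − 2(y_{Pike} + y_{Nadir})) − 62y_{Pike} − y_{Pike}².
∂π/∂y_{Pike} = 231.5 − 6y_{Pike} − 2y_{Nadir} = 0, so y_{Pike} = 463/12 − (1/3)y_{Nadir}.
The best-response slope dy_{Pike}/dy_{Nadir} = −1/3 < 0: the reaction function is downward-sloping, so the choices are strategic substitutes.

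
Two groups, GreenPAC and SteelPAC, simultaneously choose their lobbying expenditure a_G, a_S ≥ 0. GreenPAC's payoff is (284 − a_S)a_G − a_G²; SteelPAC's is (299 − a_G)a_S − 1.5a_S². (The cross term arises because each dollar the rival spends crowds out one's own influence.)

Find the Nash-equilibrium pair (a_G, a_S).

Expanding GreenPAC's payoff: 284a_G − a_Sa_G − a_G².
∂π/∂a_G = 284 − a_S − 2a_G = 0, so a_G = 142 − 0.5a_S.
Likewise for SteelPAC: a_S = 299/3 − (1/3)a_G.
Plugging a_S into GreenPAC's best response: a_G = 142 − 0.5(299/3 − (1/3)a_G) ⇒ (5/6)a_G = 553/6, so a_G = 110.6.
Then a_S = 299/3 − (1/3)·110.6 = 62.8.

110.6, 62.8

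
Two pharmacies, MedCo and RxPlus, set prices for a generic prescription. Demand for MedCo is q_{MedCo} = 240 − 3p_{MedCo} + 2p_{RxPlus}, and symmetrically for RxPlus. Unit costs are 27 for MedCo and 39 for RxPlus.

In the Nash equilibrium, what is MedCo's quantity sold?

MedCo's profit: π = (p_{MedCo} − 27)(240 − 3p_{MedCo} + 2p_{RxPlus}).
∂π/∂p_{MedCo} = 321 − 6p_{MedCo} + 2p_{RxPlus} = 0 ⇒ p_{MedCo} = 53.5 + (1/3)p_{RxPlus}.
Similarly p_{RxPlus} = 59.5 + (1/3)p_{MedCo}.
Plugging p_{RxPlus} into MedCo's best response: p_{MedCo} = 53.5 + (1/3)(59.5 + (1/3)p_{MedCo}) ⇒ (8/9)p_{MedCo} = 220/3, so p_{MedCo} = 82.5.
Then p_{RxPlus} = 59.5 + (1/3)·82.5 = 87.
q_{MedCo} = 240 − 3·82.5 + 2·87 = 166.5.

166.5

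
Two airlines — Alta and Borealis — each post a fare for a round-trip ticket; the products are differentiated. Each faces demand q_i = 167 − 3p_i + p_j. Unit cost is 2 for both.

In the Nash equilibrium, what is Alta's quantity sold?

97.8

Alta's profit: π = (p_{Alta} − 2)(167 − 3p_{Alta} + p_{Borealis}).
∂π/∂p_{Alta} = 173 − 6p_{Alta} + p_{Borealis} = 0 ⇒ p_{Alta} = 173/6 + (1/6)p_{Borealis}.
By symmetry p_{Borealis} = p_{Alta}; substituting into the reaction function, (5/6)p_{Alta} = 173/6 and p_{Alta} = 34.6.
q_{Alta} = 167 − 3·34.6 + 34.6 = 97.8.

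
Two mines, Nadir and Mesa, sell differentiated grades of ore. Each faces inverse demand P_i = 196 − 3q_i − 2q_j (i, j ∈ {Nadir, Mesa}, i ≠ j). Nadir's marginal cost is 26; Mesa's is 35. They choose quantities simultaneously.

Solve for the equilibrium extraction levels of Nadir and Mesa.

Mine Nadir's profit: π = q_{Nadir}(196 − 3q_{Nadir} − 2q_{Mesa}) − 26q_{Nadir}.
∂π/∂q_{Nadir} = 170 − 6q_{Nadir} − 2q_{Mesa} = 0 ⇒ q_{Nadir} = 85/3 − (1/3)q_{Mesa}.
Similarly q_{Mesa} = 161/6 − (1/3)q_{Nadir}.
Substituting the second reaction function into the first: q_{Nadir} = 85/3 − (1/3)(161/6 − (1/3)q_{Nadir}), which gives (8/9)q_{Nadir} = 349/18 ⇒ q_{Nadir} = 21.8125.
Then q_{Mesa} = 161/6 − (1/3)·21.8125 = 19.5625.

21.8125, 19.5625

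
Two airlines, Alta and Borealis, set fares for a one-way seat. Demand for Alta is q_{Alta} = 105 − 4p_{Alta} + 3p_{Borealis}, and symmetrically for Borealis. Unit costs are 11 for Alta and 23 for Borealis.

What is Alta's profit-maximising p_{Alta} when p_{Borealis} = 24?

27.625

Alta's profit: π = (p_{Alta} − 11)(105 − 4p_{Alta} + 3p_{Borealis}).
∂π/∂p_{Alta} = 149 − 8p_{Alta} + 3p_{Borealis} = 0 ⇒ p_{Alta} = 18.625 + 0.375p_{Borealis}.
At p_{Borealis} = 24: p_{Alta} = 18.625 + 0.375·24 = 27.625.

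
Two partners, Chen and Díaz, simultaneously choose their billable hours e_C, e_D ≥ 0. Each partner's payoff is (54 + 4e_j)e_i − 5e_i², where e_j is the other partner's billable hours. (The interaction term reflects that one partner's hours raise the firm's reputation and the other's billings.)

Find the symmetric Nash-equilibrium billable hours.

9

Chen's payoff is (54 + 4e_D)e_C − 5e_C².
∂π/∂e_C = 54 + 4e_D − 10e_C = 0, so e_C = 5.4 + 0.4e_D.
By symmetry e_D = e_C; substituting into the reaction function, 0.6e_C = 5.4 and e_C = 9.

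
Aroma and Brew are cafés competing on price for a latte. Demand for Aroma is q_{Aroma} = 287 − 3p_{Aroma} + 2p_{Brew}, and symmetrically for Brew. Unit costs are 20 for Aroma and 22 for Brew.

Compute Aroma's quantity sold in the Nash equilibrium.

Aroma's profit: π = (p_{Aroma} − 20)(287 − 3p_{Aroma} + 2p_{Brew}).
∂π/∂p_{Aroma} = 347 − 6p_{Aroma} + 2p_{Brew} = 0 ⇒ p_{Aroma} = 347/6 + (1/3)p_{Brew}.
Similarly p_{Brew} = 353/6 + (1/3)p_{Aroma}.
Substituting the second reaction function into the first: p_{Aroma} = 347/6 + (1/3)(353/6 + (1/3)p_{Aroma}), which gives (8/9)p_{Aroma} = 697/9 ⇒ p_{Aroma} = 87.125.
Then p_{Brew} = 353/6 + (1/3)·87.125 = 87.875.
q_{Aroma} = 287 − 3·87.125 + 2·87.875 = 201.375.

201.375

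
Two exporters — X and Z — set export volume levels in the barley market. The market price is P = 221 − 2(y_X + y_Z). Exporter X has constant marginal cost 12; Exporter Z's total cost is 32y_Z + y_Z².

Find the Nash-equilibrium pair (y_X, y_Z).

43.8, 16.9

Exporter X's profit: π = y_X(221 − 2(y_X + y_Z)) − 12y_X.
∂π/∂y_X = 209 − 4y_X − 2y_Z = 0, so y_X = 52.25 − 0.5y_Z.
For Z: ∂π/∂y_Z = 189 − 6y_Z − 2y_X = 0 ⇒ y_Z = 31.5 − (1/3)y_X.
Substituting the second reaction function into the first: y_X = 52.25 − 0.5(31.5 − (1/3)y_X), which gives (5/6)y_X = 36.5 ⇒ y_X = 43.8.
Then y_Z = 31.5 − (1/3)·43.8 = 16.9.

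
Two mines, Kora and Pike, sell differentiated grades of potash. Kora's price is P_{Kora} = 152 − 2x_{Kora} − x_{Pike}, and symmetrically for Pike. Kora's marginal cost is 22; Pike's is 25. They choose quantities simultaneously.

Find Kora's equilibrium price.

Mine Kora's profit: π = x_{Kora}(152 − 2x_{Kora} − x_{Pike}) − 22x_{Kora}.
∂π/∂x_{Kora} = 130 − 4x_{Kora} − x_{Pike} = 0 ⇒ x_{Kora} = 32.5 − 0.25x_{Pike}.
Similarly x_{Pike} = 31.75 − 0.25x_{Kora}.
Substituting the second reaction function into the first: x_{Kora} = 32.5 − 0.25(31.75 − 0.25x_{Kora}), which gives 0.9375x_{Kora} = 24.5625 ⇒ x_{Kora} = 26.2.
Then x_{Pike} = 31.75 − 0.25·26.2 = 25.2.
P_{Kora} = 152 − 2·26.2 − 25.2 = 74.4.

74.4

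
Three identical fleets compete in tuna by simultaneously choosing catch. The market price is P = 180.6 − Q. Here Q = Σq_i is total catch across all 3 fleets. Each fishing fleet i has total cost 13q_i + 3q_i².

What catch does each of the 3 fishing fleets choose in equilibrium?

A representative fishing fleet's profit is π_i = q_i(180.6 − Q) − 13q_i − 3q_i², with Q = q_i + Σ_{j≠i} q_j.
First-order condition: 167.6 − 8q_i − Σ_{j≠i} q_j = 0.
Imposing symmetry (q_j = q for all j) turns Σ_{j≠i} q_j into 2q, so 167.6 = 10q and q = 16.76.

16.76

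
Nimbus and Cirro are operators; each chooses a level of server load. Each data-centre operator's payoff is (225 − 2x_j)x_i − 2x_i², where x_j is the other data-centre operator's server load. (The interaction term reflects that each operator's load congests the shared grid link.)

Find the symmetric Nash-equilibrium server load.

37.5

Nimbus's payoff is (225 − 2x_C)x_N − 2x_N².
∂π/∂x_N = 225 − 2x_C − 4x_N = 0, so x_N = 56.25 − 0.5x_C.
By symmetry x_C = x_N; substituting into the reaction function, 1.5x_N = 56.25 and x_N = 37.5.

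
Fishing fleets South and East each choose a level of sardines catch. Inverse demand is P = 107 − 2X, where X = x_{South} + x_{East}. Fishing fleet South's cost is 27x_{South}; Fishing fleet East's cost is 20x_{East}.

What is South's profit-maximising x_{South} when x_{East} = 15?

12.5

Fishing fleet South's profit: π = x_{South}(107 − 2(x_{South} + x_{East})) − 27x_{South}.
∂π/∂x_{South} = 80 − 4x_{South} − 2x_{East} = 0, so x_{South} = 20 − 0.5x_{East}.
At x_{East} = 15: x_{South} = 20 − 0.5·15 = 12.5.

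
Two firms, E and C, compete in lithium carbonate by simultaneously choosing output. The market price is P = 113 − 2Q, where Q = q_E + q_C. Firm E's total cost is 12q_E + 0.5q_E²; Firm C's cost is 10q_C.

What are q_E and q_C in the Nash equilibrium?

12.375, 19.5625

Firm E's profit: π = q_E(113 − 2(q_E + q_C)) − 12q_E − 0.5q_E².
∂π/∂q_E = 101 − 5q_E − 2q_C = 0, so q_E = 20.2 − 0.4q_C.
For C: ∂π/∂q_C = 103 − 4q_C − 2q_E = 0 ⇒ q_C = 25.75 − 0.5q_E.
Substituting the second reaction function into the first: q_E = 20.2 − 0.4(25.75 − 0.5q_E), which gives 0.8q_E = 9.9 ⇒ q_E = 12.375.
Then q_C = 25.75 − 0.5·12.375 = 19.5625.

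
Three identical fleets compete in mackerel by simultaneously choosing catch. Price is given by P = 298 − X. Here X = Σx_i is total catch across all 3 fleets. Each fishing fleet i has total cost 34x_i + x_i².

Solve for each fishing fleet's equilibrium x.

44

A representative fishing fleet's profit is π_i = x_i(298 − X) − 34x_i − x_i², with X = x_i + Σ_{j≠i} x_j.
First-order condition: 264 − 4x_i − Σ_{j≠i} x_j = 0.
With identical fishing fleets, set every x_j = x: then 264 − 4x − 2x = 0, i.e. x = 264/6 = 44.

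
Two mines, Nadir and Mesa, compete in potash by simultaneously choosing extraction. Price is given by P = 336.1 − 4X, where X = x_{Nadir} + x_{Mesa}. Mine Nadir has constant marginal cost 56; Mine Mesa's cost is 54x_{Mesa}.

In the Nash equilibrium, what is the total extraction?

Mine Nadir's profit: π = x_{Nadir}(336.1 − 4(x_{Nadir} + x_{Mesa})) − 56x_{Nadir}.
∂π/∂x_{Nadir} = 280.1 − 8x_{Nadir} − 4x_{Mesa} = 0, so x_{Nadir} = 35.0125 − 0.5x_{Mesa}.
By the same steps for Mesa: x_{Mesa} = 35.2625 − 0.5x_{Nadir}.
Solving the two reaction functions simultaneously: (1 − (−0.5)(−0.5))x_{Nadir} = 35.0125 − 0.5·35.2625, so 0.75x_{Nadir} = 2781/160 and x_{Nadir} = 23.175.
Then x_{Mesa} = 35.2625 − 0.5·23.175 = 23.675.
Total extraction: 23.175 + 23.675 = 46.85.

46.85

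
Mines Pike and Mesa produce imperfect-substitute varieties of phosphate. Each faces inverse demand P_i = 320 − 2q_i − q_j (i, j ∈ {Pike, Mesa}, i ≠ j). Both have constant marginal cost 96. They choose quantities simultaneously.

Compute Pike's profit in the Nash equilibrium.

Mine Pike's profit: π = q_{Pike}(320 − 2q_{Pike} − q_{Mesa}) − 96q_{Pike}.
∂π/∂q_{Pike} = 224 − 4q_{Pike} − q_{Mesa} = 0 ⇒ q_{Pike} = 56 − 0.25q_{Mesa}.
The game is symmetric, so in equilibrium q_{Mesa} = q_{Pike}: the reaction function gives 1.25q_{Pike} = 56, hence q_{Pike} = 44.8.
P_{Pike} = 320 − 2·44.8 − 44.8 = 185.6.
Profit = (185.6 − 96)·44.8 = 4014.08.

4014.08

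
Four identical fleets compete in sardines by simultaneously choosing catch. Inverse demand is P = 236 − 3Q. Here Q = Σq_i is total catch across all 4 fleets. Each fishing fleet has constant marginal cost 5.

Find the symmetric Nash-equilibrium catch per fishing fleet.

A representative fishing fleet's profit is π_i = q_i(236 − 3Q) − 5q_i, with Q = q_i + Σ_{j≠i} q_j.
First-order condition: 231 − 6q_i − 3Σ_{j≠i} q_j = 0.
In a symmetric equilibrium every fishing fleet chooses the same q, so Σ_{j≠i} q_j = 3q. The condition becomes 231 − 15q = 0, giving q = 231/15 = 15.4.

15.4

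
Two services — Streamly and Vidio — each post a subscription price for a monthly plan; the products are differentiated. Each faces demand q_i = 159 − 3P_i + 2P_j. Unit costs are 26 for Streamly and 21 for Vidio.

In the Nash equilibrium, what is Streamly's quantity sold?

96.9375

Streamly's profit: π = (P_{Streamly} − 26)(159 − 3P_{Streamly} + 2P_{Vidio}).
∂π/∂P_{Streamly} = 237 − 6P_{Streamly} + 2P_{Vidio} = 0 ⇒ P_{Streamly} = 39.5 + (1/3)P_{Vidio}.
Similarly P_{Vidio} = 37 + (1/3)P_{Streamly}.
Solving the two reaction functions simultaneously: (1 − (1/3)(1/3))P_{Streamly} = 39.5 + (1/3)·37, so (8/9)P_{Streamly} = 311/6 and P_{Streamly} = 58.3125.
Then P_{Vidio} = 37 + (1/3)·58.3125 = 56.4375.
q_{Streamly} = 159 − 3·58.3125 + 2·56.4375 = 96.9375.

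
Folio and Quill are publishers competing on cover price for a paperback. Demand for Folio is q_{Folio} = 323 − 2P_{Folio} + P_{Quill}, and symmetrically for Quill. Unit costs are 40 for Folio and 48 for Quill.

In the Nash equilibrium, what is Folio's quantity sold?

190.8

Folio's profit: π = (P_{Folio} − 40)(323 − 2P_{Folio} + P_{Quill}).
∂π/∂P_{Folio} = 403 − 4P_{Folio} + P_{Quill} = 0 ⇒ P_{Folio} = 100.75 + 0.25P_{Quill}.
Similarly P_{Quill} = 104.75 + 0.25P_{Folio}.
Solving the two reaction functions simultaneously: (1 − (0.25)(0.25))P_{Folio} = 100.75 + 0.25·104.75, so 0.9375P_{Folio} = 126.9375 and P_{Folio} = 135.4.
Then P_{Quill} = 104.75 + 0.25·135.4 = 138.6.
q_{Folio} = 323 − 2·135.4 + 138.6 = 190.8.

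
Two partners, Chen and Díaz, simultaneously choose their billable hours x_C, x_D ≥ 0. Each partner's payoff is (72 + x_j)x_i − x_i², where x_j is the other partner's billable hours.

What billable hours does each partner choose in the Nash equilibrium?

Chen's payoff is (72 + x_D)x_C − x_C².
∂π/∂x_C = 72 + x_D − 2x_C = 0, so x_C = 36 + 0.5x_D.
Setting x_C = x_D in the reaction function: x_C = 36 + 0.5x_C, so x_C = 36 / 0.5 = 72.

72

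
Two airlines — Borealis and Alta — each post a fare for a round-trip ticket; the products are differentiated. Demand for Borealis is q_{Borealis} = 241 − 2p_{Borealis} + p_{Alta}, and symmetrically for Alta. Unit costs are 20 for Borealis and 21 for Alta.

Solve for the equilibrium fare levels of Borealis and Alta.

Borealis's profit: π = (p_{Borealis} − 20)(241 − 2p_{Borealis} + p_{Alta}).
∂π/∂p_{Borealis} = 281 − 4p_{Borealis} + p_{Alta} = 0 ⇒ p_{Borealis} = 70.25 + 0.25p_{Alta}.
Similarly p_{Alta} = 70.75 + 0.25p_{Borealis}.
Substituting the second reaction function into the first: p_{Borealis} = 70.25 + 0.25(70.75 + 0.25p_{Borealis}), which gives 0.9375p_{Borealis} = 87.9375 ⇒ p_{Borealis} = 93.8.
Then p_{Alta} = 70.75 + 0.25·93.8 = 94.2.

93.8, 94.2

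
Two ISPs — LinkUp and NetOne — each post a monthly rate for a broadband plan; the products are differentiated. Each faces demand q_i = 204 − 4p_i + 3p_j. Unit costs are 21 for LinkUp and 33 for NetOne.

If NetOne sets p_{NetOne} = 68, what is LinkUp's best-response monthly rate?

61.5

LinkUp's profit: π = (p_{LinkUp} − 21)(204 − 4p_{LinkUp} + 3p_{NetOne}).
∂π/∂p_{LinkUp} = 288 − 8p_{LinkUp} + 3p_{NetOne} = 0 ⇒ p_{LinkUp} = 36 + 0.375p_{NetOne}.
At p_{NetOne} = 68: p_{LinkUp} = 36 + 0.375·68 = 61.5.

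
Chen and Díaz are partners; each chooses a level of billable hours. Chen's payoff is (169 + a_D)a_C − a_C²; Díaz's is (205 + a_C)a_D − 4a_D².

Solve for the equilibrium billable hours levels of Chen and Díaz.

Expanding Chen's payoff: 169a_C + a_Da_C − a_C².
∂π/∂a_C = 169 + a_D − 2a_C = 0, so a_C = 84.5 + 0.5a_D.
Likewise for Díaz: a_D = 25.625 + 0.125a_C.
Plugging a_D into Chen's best response: a_C = 84.5 + 0.5(25.625 + 0.125a_C) ⇒ 0.9375a_C = 97.3125, so a_C = 103.8.
Then a_D = 25.625 + 0.125·103.8 = 38.6.

103.8, 38.6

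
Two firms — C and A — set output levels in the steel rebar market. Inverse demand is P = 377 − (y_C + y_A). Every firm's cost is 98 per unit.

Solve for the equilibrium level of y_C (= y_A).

Firm C's profit: π = y_C(377 − (y_C + y_A)) − 98y_C.
∂π/∂y_C = 279 − 2y_C − y_A = 0, so y_C = 139.5 − 0.5y_A.
The game is symmetric, so in equilibrium y_A = y_C: the reaction function gives 1.5y_C = 139.5, hence y_C = 93.

93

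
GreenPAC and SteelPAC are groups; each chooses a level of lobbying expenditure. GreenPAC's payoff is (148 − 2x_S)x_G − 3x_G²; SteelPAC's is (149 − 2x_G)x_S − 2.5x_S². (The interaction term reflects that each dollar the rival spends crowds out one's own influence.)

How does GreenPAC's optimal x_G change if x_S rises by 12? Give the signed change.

-4

Expanding GreenPAC's payoff: 148x_G − 2x_Sx_G − 3x_G².
∂π/∂x_G = 148 − 2x_S − 6x_G = 0, so x_G = 74/3 − (1/3)x_S.
The reaction-function slope is −1/3, so a 12-unit rise in x_S moves x_G by −1/3 × 12 = −4. GreenPAC's best response falls — the actions are strategic substitutes.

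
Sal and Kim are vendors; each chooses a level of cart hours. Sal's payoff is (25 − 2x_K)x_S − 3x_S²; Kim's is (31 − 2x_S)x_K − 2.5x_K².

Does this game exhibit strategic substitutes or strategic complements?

Expanding Sal's payoff: 25x_S − 2x_Kx_S − 3x_S².
∂π/∂x_S = 25 − 2x_K − 6x_S = 0, so x_S = 25/6 − (1/3)x_K.
The best-response slope dx_S/dx_K = −1/3 < 0: the reaction function is downward-sloping, so the choices are strategic substitutes.

strategic substitutes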